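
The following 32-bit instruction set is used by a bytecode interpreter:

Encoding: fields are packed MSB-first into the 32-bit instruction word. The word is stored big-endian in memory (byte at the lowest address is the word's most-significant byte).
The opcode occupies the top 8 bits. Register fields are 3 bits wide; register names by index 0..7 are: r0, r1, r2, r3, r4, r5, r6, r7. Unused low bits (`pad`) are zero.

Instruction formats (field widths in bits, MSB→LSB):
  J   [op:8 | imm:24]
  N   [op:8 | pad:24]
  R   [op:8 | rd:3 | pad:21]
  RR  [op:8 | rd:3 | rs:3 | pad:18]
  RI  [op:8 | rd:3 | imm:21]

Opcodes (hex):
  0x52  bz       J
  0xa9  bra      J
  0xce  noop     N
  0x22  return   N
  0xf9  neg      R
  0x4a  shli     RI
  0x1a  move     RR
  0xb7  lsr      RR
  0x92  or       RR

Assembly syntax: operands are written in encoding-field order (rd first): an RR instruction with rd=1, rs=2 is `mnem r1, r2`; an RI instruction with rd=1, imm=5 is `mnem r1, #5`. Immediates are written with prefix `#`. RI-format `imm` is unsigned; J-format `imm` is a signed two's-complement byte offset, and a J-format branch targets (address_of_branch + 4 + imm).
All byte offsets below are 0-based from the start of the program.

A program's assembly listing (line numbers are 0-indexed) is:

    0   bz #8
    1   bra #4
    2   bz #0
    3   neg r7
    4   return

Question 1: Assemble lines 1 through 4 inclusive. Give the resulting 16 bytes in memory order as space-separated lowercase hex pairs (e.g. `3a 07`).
a9 00 00 04 52 00 00 00 f9 e0 00 00 22 00 00 00

L1: bra op=0xa9:8|imm=4:24 ⇒ 0xa9000004 ⇒ big a9 00 00 04
L2: bz op=0x52:8|imm=0:24 ⇒ 0x52000000 ⇒ big 52 00 00 00
L3: neg op=0xf9:8|rd=7:3|pad=0:21 ⇒ 0xf9e00000 ⇒ big f9 e0 00 00
L4: return op=0x22:8|pad=0:24 ⇒ 0x22000000 ⇒ big 22 00 00 00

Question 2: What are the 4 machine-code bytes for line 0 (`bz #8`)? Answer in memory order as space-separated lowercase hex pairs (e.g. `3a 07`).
52 00 00 08

line 0 (bz): pack op=0x52:8|imm=8:24 = 0x52000008; big→ 52 00 00 08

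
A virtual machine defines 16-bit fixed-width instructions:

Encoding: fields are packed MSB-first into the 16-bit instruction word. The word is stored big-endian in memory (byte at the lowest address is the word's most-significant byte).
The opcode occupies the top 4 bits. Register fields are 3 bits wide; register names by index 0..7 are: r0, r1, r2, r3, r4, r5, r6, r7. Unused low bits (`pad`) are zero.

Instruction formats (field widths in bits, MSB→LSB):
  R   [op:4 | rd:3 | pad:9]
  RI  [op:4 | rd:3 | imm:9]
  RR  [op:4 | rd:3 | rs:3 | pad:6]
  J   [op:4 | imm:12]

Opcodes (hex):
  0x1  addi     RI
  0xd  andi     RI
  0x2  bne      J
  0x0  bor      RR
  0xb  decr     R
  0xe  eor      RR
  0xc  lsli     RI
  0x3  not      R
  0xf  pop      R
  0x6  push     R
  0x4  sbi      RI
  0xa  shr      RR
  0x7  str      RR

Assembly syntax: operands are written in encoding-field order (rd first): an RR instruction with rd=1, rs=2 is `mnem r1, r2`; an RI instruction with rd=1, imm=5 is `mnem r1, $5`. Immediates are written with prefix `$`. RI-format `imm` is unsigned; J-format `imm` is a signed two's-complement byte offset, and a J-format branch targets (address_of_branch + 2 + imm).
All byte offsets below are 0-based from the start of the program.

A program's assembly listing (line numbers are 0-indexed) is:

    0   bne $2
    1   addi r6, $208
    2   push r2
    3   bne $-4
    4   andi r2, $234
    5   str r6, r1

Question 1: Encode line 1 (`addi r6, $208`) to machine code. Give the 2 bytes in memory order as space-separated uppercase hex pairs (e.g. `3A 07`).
L1: addi op=0x1:4|rd=6:3|imm=208:9 ⇒ 0x1cd0 ⇒ big 1c d0

1C D0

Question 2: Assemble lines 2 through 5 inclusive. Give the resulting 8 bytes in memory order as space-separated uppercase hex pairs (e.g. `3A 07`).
line 2 (push): pack op=0x6:4|rd=2:3|pad=0:9 = 0x6400; big→ 64 00
line 3 (bne): pack op=0x2:4|imm=-4:12 = 0x2ffc; big→ 2f fc
line 4 (andi): pack op=0xd:4|rd=2:3|imm=234:9 = 0xd4ea; big→ d4 ea
line 5 (str): pack op=0x7:4|rd=6:3|rs=1:3|pad=0:6 = 0x7c40; big→ 7c 40

64 00 2F FC D4 EA 7C 40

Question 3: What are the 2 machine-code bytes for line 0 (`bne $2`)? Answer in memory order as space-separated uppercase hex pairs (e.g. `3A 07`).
20 02

L0: bne op=0x2:4|imm=2:12 ⇒ 0x2002 ⇒ big 20 02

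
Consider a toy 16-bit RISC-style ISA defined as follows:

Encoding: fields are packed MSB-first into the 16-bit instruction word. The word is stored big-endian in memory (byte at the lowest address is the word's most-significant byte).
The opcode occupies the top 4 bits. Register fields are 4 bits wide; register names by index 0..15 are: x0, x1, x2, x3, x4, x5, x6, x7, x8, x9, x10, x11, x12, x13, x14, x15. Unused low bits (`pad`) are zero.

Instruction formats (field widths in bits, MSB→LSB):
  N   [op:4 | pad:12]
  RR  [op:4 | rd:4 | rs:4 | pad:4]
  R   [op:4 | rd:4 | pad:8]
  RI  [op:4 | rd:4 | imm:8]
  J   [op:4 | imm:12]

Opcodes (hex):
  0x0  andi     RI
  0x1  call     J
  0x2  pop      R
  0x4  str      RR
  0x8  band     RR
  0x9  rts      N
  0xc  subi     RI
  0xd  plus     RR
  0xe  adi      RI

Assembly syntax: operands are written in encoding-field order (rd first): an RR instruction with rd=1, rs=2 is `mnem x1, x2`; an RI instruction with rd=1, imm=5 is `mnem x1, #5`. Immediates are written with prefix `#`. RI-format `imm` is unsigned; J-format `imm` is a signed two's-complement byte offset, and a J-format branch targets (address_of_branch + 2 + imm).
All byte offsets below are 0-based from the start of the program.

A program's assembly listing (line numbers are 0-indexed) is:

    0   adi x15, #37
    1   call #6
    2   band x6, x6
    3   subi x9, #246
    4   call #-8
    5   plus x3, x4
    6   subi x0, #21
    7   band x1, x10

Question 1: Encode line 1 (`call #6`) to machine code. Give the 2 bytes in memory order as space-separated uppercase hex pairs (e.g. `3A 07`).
L1: call op=0x1:4|imm=6:12 ⇒ 0x1006 ⇒ big 10 06

10 06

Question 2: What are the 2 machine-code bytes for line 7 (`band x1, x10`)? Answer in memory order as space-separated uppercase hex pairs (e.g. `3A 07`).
L7: band op=0x8:4|rd=1:4|rs=10:4|pad=0:4 ⇒ 0x81a0 ⇒ big 81 a0

81 A0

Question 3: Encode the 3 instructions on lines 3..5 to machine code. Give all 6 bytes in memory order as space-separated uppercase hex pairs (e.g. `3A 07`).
3. subi fields op=0xc:4|rd=9:4|imm=246:8 → word c9f6h → c9 f6
4. call fields op=0x1:4|imm=-8:12 → word 1ff8h → 1f f8
5. plus fields op=0xd:4|rd=3:4|rs=4:4|pad=0:4 → word d340h → d3 40

C9 F6 1F F8 D3 40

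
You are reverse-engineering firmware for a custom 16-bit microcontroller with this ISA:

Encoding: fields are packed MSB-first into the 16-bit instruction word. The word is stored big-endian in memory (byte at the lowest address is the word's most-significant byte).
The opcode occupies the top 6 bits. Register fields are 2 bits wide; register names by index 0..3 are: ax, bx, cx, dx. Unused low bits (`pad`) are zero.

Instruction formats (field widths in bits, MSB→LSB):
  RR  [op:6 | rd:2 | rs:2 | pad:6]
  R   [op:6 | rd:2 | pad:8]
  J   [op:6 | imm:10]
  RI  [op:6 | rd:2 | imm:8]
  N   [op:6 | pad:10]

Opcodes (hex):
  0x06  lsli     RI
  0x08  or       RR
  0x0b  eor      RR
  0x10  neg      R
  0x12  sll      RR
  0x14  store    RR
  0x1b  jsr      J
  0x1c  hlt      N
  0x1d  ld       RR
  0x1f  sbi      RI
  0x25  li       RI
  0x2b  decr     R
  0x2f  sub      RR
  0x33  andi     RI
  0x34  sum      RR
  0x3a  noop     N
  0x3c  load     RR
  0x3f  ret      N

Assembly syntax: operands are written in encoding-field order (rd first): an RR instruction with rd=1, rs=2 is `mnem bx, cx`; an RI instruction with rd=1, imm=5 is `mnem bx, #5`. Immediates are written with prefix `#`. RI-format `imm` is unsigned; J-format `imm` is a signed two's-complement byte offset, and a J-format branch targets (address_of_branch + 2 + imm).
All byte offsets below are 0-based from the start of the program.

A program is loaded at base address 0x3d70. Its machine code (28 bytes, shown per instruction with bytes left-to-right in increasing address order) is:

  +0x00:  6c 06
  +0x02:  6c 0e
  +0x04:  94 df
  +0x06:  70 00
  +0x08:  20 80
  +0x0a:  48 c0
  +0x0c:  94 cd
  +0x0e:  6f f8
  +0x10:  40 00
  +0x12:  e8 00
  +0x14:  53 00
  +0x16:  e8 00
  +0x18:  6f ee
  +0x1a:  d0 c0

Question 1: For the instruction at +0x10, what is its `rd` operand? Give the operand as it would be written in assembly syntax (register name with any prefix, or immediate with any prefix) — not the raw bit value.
[10] 40 00 → 0x4000
  op=0x4000>>10=0x10 ⇒ neg (R)
  rd@[9:8]=0x0 ⇒ ax

ax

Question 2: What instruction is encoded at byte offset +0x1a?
sum ax, dx

+0x1a: d0 c0 ⇒ word 0xd0c0 (big)
  top 6b → 0x34 → sum [RR]
  rd@[9:8]=0x0 ⇒ ax
  rs@[7:6]=0x3 ⇒ dx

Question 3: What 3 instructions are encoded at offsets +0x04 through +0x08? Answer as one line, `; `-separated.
li ax, #223; hlt; or ax, cx

[04] 94 df → 0x94df
  op=0x94df>>10=0x25 ⇒ li (RI)
  rd@[9:8]=0x0 ⇒ ax
  imm@[7:0]=0xdf ⇒ #223
[06] 70 00 → 0x7000
  op=0x7000>>10=0x1c ⇒ hlt (N)
[08] 20 80 → 0x2080
  op=0x2080>>10=0x8 ⇒ or (RR)
  rd@[9:8]=0x0 ⇒ ax
  rs@[7:6]=0x2 ⇒ cx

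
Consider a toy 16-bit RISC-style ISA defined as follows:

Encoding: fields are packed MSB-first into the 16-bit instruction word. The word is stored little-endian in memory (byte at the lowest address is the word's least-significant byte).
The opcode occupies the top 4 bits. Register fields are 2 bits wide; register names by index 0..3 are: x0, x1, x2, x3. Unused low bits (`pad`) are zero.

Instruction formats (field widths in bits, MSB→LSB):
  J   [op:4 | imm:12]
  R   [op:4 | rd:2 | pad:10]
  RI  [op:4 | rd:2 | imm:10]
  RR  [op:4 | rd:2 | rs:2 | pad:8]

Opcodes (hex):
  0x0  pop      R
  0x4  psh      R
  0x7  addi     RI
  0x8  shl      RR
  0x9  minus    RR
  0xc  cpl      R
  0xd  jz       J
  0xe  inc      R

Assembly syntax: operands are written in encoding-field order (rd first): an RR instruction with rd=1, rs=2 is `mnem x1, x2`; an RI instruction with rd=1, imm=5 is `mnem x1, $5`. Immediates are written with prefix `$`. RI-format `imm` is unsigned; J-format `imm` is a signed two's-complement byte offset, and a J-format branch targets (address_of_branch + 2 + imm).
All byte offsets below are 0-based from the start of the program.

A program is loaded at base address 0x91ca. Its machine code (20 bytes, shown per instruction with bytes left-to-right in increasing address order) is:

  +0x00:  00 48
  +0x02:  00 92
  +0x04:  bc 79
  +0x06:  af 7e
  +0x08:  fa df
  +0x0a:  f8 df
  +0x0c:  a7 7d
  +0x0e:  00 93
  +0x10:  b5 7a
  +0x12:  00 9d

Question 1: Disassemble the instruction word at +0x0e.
minus x0, x3

@+0e  little-endian(00 93) = 0x9300
  opcode bits[15:12]=0x9: minus/RR
  rd: (w>>10)&0x3=0x0 → x0
  rs: (w>>8)&0x3=0x3 → x3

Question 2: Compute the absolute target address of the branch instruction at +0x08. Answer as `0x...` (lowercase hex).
0x91ce

[08] fa df → 0xdffa
  top 4b → 0xd → jz [J]
  imm@[11:0]=0xffa (s12→-6) ⇒ $-6
  target = base 0x91ca + off 0x08 + 2 + imm -6 = 0x91ce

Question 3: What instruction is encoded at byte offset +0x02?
off 0x02: read 00 92 as little → 0x9200
  op=0x9200>>12=0x9 ⇒ minus (RR)
  rd: (w>>10)&0x3=0x0 → x0
  rs: (w>>8)&0x3=0x2 → x2

minus x0, x2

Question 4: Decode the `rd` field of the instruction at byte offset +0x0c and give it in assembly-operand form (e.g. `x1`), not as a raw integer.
@+0c  little-endian(a7 7d) = 0x7da7
  op=0x7da7>>12=0x7 ⇒ addi (RI)
  rd@[11:10]=0x3 ⇒ x3
  imm@[9:0]=0x1a7 ⇒ $423

x3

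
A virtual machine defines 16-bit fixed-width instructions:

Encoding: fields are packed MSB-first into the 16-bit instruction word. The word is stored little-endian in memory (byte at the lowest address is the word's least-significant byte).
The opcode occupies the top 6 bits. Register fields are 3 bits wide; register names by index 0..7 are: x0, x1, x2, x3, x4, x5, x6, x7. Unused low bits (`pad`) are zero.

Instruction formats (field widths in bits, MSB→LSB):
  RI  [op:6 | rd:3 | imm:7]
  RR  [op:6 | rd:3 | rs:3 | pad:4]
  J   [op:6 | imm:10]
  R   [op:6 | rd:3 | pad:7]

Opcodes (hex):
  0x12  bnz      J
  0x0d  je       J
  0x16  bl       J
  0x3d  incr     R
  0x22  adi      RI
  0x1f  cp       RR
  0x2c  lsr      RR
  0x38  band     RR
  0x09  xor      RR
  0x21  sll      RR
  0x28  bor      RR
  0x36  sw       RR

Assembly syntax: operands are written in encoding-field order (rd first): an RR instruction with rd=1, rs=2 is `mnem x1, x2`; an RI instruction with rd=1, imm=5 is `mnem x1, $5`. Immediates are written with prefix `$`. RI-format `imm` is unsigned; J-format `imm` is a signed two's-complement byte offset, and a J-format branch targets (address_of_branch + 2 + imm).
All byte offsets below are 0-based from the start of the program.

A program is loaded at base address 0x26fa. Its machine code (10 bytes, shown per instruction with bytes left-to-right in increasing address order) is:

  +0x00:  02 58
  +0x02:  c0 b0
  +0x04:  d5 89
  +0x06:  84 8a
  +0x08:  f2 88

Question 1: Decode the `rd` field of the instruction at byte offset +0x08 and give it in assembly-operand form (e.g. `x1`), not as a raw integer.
x1

@+08  little-endian(f2 88) = 0x88f2
  opcode bits[15:10]=0x22: adi/RI
  rd@[9:7]=0x1 ⇒ x1
  imm@[6:0]=0x72 ⇒ $114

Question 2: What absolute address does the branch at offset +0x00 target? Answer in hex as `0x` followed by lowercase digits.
0x26fe

off 0x00: read 02 58 as little → 0x5802
  top 6b → 0x16 → bl [J]
  imm: (w>>0)&0x3ff=0x2 → $2
  target = base 0x26fa + off 0x00 + 2 + imm 2 = 0x26fe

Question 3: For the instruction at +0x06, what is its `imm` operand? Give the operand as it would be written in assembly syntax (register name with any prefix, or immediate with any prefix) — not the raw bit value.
@+06  little-endian(84 8a) = 0x8a84
  op=0x8a84>>10=0x22 ⇒ adi (RI)
  rd@[9:7]=0x5 ⇒ x5
  imm@[6:0]=0x4 ⇒ $4

$4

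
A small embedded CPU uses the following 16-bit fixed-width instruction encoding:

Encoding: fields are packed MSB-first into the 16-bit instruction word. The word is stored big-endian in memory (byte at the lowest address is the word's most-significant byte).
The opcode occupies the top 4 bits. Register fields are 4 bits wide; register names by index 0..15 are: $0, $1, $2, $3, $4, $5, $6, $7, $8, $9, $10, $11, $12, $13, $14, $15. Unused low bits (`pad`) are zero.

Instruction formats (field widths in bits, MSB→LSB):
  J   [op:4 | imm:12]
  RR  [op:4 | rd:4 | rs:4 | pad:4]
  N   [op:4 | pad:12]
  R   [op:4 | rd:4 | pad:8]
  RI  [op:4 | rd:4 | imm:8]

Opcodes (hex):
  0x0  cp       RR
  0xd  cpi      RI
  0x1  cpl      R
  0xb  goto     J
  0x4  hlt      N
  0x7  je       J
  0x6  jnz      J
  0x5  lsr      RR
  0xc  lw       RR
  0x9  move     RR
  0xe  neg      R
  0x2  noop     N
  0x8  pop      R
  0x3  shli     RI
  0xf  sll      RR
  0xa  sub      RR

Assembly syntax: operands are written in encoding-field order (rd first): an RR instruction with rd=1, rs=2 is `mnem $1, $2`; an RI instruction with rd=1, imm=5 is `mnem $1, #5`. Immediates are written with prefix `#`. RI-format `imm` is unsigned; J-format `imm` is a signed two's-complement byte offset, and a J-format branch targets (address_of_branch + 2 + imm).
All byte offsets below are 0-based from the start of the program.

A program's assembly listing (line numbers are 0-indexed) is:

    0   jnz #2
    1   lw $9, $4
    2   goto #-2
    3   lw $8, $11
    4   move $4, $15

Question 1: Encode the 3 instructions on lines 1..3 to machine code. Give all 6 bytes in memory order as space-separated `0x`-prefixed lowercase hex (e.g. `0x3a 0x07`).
line 1 (lw): pack op=0xc:4|rd=9:4|rs=4:4|pad=0:4 = 0xc940; big→ c9 40
line 2 (goto): pack op=0xb:4|imm=-2:12 = 0xbffe; big→ bf fe
line 3 (lw): pack op=0xc:4|rd=8:4|rs=11:4|pad=0:4 = 0xc8b0; big→ c8 b0

0xc9 0x40 0xbf 0xfe 0xc8 0xb0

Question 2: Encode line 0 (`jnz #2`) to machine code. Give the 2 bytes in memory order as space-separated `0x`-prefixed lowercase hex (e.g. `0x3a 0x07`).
0x60 0x02

L0: jnz op=0x6:4|imm=2:12 ⇒ 0x6002 ⇒ big 60 02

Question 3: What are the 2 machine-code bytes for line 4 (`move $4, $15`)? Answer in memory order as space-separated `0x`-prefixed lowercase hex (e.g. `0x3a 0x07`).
4. move fields op=0x9:4|rd=4:4|rs=15:4|pad=0:4 → word 94f0h → 94 f0

0x94 0xf0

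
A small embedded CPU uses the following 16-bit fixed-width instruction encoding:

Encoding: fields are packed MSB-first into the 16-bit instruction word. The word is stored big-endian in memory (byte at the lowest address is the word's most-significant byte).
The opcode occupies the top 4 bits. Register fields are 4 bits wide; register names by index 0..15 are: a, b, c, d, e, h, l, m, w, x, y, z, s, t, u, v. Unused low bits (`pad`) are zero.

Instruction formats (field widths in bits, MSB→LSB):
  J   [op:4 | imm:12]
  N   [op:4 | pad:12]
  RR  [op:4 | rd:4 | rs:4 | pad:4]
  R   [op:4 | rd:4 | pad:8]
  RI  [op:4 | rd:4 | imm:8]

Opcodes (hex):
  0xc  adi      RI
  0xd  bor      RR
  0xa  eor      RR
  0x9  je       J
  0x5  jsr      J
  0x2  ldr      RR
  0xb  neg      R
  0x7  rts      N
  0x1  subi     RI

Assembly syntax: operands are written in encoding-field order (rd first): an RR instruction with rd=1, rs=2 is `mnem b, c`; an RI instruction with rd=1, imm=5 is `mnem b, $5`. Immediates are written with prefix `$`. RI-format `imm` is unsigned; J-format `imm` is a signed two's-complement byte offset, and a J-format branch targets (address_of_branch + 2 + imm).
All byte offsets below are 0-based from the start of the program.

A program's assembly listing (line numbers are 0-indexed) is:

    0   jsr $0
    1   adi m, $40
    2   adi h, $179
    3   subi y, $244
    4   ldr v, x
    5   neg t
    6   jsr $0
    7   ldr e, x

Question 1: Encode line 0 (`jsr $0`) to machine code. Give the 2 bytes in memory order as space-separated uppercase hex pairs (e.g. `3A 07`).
0. jsr fields op=0x5:4|imm=0:12 → word 5000h → 50 00

50 00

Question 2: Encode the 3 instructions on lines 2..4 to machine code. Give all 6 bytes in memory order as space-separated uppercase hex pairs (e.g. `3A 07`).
2. adi fields op=0xc:4|rd=5:4|imm=179:8 → word c5b3h → c5 b3
3. subi fields op=0x1:4|rd=10:4|imm=244:8 → word 1af4h → 1a f4
4. ldr fields op=0x2:4|rd=15:4|rs=9:4|pad=0:4 → word 2f90h → 2f 90

C5 B3 1A F4 2F 90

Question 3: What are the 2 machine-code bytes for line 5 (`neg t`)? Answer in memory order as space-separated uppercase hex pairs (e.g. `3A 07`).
line 5 (neg): pack op=0xb:4|rd=13:4|pad=0:8 = 0xbd00; big→ bd 00

BD 00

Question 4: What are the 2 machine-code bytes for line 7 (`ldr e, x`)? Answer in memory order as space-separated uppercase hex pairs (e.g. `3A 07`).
24 90

line 7 (ldr): pack op=0x2:4|rd=4:4|rs=9:4|pad=0:4 = 0x2490; big→ 24 90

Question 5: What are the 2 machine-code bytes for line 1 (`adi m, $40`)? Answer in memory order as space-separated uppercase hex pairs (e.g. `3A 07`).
C7 28

line 1 (adi): pack op=0xc:4|rd=7:4|imm=40:8 = 0xc728; big→ c7 28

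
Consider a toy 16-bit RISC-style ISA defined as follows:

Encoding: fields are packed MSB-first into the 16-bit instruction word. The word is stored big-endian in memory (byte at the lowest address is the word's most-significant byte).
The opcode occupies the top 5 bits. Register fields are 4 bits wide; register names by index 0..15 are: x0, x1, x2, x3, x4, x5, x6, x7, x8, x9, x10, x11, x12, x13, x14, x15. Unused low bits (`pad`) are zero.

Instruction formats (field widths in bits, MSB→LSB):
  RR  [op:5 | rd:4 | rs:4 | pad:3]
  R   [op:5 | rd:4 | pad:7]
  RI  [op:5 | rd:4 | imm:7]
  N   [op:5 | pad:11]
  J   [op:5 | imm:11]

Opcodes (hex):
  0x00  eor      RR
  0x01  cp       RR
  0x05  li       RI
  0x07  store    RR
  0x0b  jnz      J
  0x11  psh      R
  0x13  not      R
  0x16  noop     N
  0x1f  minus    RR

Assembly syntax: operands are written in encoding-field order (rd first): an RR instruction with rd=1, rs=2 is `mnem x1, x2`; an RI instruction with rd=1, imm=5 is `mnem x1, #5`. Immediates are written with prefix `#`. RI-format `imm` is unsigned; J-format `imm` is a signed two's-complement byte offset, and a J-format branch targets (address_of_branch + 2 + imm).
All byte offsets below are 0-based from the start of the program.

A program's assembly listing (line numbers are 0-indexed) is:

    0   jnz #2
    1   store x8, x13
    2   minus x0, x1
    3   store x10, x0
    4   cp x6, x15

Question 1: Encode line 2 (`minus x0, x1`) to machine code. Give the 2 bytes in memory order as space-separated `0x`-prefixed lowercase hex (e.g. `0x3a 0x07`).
2. minus fields op=0x1f:5|rd=0:4|rs=1:4|pad=0:3 → word f808h → f8 08

0xf8 0x08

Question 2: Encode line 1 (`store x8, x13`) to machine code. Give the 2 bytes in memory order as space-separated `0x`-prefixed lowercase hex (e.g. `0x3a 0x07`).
line 1 (store): pack op=0x7:5|rd=8:4|rs=13:4|pad=0:3 = 0x3c68; big→ 3c 68

0x3c 0x68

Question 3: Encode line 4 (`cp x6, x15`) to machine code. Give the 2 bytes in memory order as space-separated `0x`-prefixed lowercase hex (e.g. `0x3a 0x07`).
L4: cp op=0x1:5|rd=6:4|rs=15:4|pad=0:3 ⇒ 0x0b78 ⇒ big 0b 78

0x0b 0x78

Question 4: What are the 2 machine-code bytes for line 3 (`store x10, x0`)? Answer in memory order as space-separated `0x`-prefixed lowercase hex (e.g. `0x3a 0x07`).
0x3d 0x00

3. store fields op=0x7:5|rd=10:4|rs=0:4|pad=0:3 → word 3d00h → 3d 00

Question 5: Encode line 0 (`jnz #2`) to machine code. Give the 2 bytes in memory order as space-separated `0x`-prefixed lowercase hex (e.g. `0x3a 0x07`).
0. jnz fields op=0xb:5|imm=2:11 → word 5802h → 58 02

0x58 0x02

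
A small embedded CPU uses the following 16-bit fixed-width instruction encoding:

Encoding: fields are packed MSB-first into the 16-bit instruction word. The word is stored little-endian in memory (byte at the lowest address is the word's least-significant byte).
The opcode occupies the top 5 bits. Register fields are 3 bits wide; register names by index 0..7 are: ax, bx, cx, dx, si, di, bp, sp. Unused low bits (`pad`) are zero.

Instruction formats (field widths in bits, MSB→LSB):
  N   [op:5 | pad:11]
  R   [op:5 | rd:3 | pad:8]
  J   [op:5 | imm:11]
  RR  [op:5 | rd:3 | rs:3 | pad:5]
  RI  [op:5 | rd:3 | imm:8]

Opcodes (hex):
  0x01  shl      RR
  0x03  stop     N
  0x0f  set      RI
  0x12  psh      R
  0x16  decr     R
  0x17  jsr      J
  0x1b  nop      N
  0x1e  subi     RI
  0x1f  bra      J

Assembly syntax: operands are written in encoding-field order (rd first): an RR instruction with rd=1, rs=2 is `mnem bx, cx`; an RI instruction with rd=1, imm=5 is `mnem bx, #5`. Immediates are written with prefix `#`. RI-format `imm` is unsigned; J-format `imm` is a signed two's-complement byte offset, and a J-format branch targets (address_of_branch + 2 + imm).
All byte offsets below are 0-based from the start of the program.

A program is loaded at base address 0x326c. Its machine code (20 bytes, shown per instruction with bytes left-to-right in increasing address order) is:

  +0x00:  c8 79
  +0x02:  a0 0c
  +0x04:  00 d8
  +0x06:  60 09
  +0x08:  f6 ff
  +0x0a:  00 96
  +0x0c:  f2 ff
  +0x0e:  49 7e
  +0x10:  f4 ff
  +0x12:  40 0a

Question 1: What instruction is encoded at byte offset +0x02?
shl si, di

[02] a0 0c → 0x0ca0
  top 5b → 0x1 → shl [RR]
  rd@[10:8]=0x4 ⇒ si
  rs@[7:5]=0x5 ⇒ di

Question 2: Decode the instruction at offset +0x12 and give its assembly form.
+0x12: 40 0a ⇒ word 0x0a40 (little)
  top 5b → 0x1 → shl [RR]
  rd: (w>>8)&0x7=0x2 → cx
  rs: (w>>5)&0x7=0x2 → cx

shl cx, cx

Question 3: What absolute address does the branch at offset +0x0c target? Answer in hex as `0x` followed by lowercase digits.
0x326c

@+0c  little-endian(f2 ff) = 0xfff2
  opcode bits[15:11]=0x1f: bra/J
  imm: (w>>0)&0x7ff=0x7f2 (s11→-14) → #-14
  target = base 0x326c + off 0x0c + 2 + imm -14 = 0x326c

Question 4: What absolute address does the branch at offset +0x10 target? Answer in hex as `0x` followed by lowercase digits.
@+10  little-endian(f4 ff) = 0xfff4
  opcode bits[15:11]=0x1f: bra/J
  [10:0] imm=2036 (s11→-12) = #-12
  target = base 0x326c + off 0x10 + 2 + imm -12 = 0x3272

0x3272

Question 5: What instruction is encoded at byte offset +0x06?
shl bx, dx

+0x06: 60 09 ⇒ word 0x0960 (little)
  opcode bits[15:11]=0x1: shl/RR
  rd@[10:8]=0x1 ⇒ bx
  rs@[7:5]=0x3 ⇒ dx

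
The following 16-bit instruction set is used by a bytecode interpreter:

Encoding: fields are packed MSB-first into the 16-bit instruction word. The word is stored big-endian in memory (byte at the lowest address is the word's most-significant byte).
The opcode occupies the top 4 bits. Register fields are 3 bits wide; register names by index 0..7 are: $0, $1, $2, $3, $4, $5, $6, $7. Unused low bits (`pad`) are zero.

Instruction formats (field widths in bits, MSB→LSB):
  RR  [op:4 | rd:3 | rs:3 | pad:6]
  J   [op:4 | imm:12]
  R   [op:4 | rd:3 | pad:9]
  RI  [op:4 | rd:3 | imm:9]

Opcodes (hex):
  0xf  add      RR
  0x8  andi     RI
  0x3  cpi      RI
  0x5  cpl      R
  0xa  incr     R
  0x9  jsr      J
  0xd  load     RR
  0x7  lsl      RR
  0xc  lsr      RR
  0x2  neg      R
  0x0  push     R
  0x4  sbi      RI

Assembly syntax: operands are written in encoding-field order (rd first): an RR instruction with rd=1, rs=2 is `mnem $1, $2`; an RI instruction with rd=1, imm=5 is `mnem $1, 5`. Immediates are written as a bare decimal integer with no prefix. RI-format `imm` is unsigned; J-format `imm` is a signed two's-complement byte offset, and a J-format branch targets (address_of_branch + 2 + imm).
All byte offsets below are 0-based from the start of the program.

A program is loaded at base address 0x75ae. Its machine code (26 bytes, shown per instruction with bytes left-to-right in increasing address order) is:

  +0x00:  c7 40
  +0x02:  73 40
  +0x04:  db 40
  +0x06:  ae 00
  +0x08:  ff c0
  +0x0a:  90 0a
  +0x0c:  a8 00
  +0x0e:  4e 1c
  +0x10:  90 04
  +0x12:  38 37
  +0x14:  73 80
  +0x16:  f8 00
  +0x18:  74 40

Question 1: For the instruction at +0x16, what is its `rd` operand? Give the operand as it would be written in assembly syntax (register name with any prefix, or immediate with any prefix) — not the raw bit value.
$4

@+16  big-endian(f8 00) = 0xf800
  top 4b → 0xf → add [RR]
  rd: (w>>9)&0x7=0x4 → $4
  rs: (w>>6)&0x7=0x0 → $0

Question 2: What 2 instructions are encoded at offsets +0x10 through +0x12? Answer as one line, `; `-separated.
[10] 90 04 → 0x9004
  top 4b → 0x9 → jsr [J]
  [11:0] imm=4 = 4
[12] 38 37 → 0x3837
  top 4b → 0x3 → cpi [RI]
  [11:9] rd=4 = $4
  [8:0] imm=55 = 55

jsr 4; cpi $4, 55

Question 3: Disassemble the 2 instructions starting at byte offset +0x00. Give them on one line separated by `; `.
+0x00: c7 40 ⇒ word 0xc740 (big)
  top 4b → 0xc → lsr [RR]
  rd: (w>>9)&0x7=0x3 → $3
  rs: (w>>6)&0x7=0x5 → $5
+0x02: 73 40 ⇒ word 0x7340 (big)
  top 4b → 0x7 → lsl [RR]
  rd: (w>>9)&0x7=0x1 → $1
  rs: (w>>6)&0x7=0x5 → $5

lsr $3, $5; lsl $1, $5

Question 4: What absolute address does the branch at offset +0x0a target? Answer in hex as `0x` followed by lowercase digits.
0x75c4

off 0x0a: read 90 0a as big → 0x900a
  top 4b → 0x9 → jsr [J]
  [11:0] imm=10 = 10
  target = base 0x75ae + off 0x0a + 2 + imm 10 = 0x75c4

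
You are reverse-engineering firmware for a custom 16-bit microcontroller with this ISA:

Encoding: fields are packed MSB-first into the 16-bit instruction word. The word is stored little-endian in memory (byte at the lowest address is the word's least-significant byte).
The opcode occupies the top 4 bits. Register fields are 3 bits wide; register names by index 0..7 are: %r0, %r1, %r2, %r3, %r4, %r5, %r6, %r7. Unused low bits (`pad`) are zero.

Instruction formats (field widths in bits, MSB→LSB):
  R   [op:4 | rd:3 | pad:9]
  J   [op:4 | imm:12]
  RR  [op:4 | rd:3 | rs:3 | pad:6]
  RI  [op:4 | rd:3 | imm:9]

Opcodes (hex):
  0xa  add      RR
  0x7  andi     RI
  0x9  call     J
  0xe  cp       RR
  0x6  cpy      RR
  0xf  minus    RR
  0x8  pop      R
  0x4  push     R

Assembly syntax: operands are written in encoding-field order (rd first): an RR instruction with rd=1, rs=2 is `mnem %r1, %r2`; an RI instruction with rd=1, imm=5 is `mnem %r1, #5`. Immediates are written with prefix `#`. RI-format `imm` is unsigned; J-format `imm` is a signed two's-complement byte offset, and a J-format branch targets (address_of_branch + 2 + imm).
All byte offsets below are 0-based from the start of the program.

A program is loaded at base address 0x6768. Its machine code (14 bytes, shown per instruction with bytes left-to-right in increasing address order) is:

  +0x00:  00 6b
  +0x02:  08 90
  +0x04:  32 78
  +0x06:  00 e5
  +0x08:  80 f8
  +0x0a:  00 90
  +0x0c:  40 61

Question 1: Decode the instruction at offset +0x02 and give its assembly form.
call #8

off 0x02: read 08 90 as little → 0x9008
  op=0x9008>>12=0x9 ⇒ call (J)
  imm: (w>>0)&0xfff=0x8 → #8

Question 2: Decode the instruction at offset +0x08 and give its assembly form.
[08] 80 f8 → 0xf880
  opcode bits[15:12]=0xf: minus/RR
  [11:9] rd=4 = %r4
  [8:6] rs=2 = %r2

minus %r4, %r2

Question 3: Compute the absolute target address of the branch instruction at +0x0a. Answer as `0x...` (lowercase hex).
+0x0a: 00 90 ⇒ word 0x9000 (little)
  op=0x9000>>12=0x9 ⇒ call (J)
  imm@[11:0]=0x0 ⇒ #0
  target = base 0x6768 + off 0x0a + 2 + imm 0 = 0x6774

0x6774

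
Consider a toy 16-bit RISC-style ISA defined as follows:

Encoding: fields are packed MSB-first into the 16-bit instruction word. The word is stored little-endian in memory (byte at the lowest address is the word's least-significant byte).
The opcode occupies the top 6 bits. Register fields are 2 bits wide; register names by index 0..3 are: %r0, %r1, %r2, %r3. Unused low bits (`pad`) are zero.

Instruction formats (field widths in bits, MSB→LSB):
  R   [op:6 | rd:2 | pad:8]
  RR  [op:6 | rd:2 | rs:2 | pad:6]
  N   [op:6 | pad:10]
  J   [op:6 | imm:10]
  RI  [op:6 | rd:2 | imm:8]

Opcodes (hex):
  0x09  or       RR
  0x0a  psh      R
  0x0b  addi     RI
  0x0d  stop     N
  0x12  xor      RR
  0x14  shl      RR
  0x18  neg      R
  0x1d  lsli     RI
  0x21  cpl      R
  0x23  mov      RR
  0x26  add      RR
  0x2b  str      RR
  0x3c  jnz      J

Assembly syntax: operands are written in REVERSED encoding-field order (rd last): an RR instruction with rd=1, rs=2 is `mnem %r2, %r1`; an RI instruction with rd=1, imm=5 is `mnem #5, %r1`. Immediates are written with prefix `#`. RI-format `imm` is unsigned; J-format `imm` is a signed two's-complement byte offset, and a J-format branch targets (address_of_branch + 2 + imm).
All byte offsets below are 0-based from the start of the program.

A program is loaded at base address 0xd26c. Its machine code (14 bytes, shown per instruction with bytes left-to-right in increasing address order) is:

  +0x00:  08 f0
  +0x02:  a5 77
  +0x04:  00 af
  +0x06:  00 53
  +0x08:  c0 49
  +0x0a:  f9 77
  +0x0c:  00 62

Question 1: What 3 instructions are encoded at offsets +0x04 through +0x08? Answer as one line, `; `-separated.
str %r0, %r3; shl %r0, %r3; xor %r3, %r1

@+04  little-endian(00 af) = 0xaf00
  opcode bits[15:10]=0x2b: str/RR
  rd: (w>>8)&0x3=0x3 → %r3
  rs: (w>>6)&0x3=0x0 → %r0
@+06  little-endian(00 53) = 0x5300
  opcode bits[15:10]=0x14: shl/RR
  rd: (w>>8)&0x3=0x3 → %r3
  rs: (w>>6)&0x3=0x0 → %r0
@+08  little-endian(c0 49) = 0x49c0
  opcode bits[15:10]=0x12: xor/RR
  rd: (w>>8)&0x3=0x1 → %r1
  rs: (w>>6)&0x3=0x3 → %r3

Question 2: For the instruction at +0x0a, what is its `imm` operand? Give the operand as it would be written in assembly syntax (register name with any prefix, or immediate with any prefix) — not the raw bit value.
#249

off 0x0a: read f9 77 as little → 0x77f9
  top 6b → 0x1d → lsli [RI]
  rd@[9:8]=0x3 ⇒ %r3
  imm@[7:0]=0xf9 ⇒ #249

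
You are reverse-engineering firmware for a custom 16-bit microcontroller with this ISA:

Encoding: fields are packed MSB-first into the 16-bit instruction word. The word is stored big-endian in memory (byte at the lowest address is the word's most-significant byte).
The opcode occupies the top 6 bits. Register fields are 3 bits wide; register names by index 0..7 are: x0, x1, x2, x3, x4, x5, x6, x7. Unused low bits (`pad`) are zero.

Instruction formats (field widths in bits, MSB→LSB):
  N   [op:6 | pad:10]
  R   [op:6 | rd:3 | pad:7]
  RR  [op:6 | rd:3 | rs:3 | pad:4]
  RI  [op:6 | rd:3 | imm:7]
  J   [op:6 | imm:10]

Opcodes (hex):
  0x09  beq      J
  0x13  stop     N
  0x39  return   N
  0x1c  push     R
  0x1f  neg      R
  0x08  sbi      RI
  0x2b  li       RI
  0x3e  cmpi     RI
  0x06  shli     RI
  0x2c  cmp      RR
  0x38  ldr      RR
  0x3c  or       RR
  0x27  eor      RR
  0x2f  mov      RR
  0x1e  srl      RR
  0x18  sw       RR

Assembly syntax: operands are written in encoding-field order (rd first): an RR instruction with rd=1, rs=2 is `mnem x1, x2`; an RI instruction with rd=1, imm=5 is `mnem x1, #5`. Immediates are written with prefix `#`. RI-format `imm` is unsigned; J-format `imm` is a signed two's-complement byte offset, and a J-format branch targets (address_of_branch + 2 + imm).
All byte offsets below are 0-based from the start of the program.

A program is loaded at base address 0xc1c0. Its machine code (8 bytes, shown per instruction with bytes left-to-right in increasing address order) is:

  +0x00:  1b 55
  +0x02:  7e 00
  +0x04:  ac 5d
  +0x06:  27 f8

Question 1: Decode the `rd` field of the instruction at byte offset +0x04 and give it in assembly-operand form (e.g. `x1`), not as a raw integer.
off 0x04: read ac 5d as big → 0xac5d
  opcode bits[15:10]=0x2b: li/RI
  [9:7] rd=0 = x0
  [6:0] imm=93 = #93

x0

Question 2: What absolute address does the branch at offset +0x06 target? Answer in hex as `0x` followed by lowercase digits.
off 0x06: read 27 f8 as big → 0x27f8
  op=0x27f8>>10=0x9 ⇒ beq (J)
  imm: (w>>0)&0x3ff=0x3f8 (s10→-8) → #-8
  target = base 0xc1c0 + off 0x06 + 2 + imm -8 = 0xc1c0

0xc1c0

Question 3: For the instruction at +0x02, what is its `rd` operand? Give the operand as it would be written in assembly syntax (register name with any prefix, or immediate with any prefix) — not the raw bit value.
x4

[02] 7e 00 → 0x7e00
  top 6b → 0x1f → neg [R]
  rd@[9:7]=0x4 ⇒ x4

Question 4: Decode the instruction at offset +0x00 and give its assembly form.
shli x6, #85

off 0x00: read 1b 55 as big → 0x1b55
  opcode bits[15:10]=0x6: shli/RI
  rd: (w>>7)&0x7=0x6 → x6
  imm: (w>>0)&0x7f=0x55 → #85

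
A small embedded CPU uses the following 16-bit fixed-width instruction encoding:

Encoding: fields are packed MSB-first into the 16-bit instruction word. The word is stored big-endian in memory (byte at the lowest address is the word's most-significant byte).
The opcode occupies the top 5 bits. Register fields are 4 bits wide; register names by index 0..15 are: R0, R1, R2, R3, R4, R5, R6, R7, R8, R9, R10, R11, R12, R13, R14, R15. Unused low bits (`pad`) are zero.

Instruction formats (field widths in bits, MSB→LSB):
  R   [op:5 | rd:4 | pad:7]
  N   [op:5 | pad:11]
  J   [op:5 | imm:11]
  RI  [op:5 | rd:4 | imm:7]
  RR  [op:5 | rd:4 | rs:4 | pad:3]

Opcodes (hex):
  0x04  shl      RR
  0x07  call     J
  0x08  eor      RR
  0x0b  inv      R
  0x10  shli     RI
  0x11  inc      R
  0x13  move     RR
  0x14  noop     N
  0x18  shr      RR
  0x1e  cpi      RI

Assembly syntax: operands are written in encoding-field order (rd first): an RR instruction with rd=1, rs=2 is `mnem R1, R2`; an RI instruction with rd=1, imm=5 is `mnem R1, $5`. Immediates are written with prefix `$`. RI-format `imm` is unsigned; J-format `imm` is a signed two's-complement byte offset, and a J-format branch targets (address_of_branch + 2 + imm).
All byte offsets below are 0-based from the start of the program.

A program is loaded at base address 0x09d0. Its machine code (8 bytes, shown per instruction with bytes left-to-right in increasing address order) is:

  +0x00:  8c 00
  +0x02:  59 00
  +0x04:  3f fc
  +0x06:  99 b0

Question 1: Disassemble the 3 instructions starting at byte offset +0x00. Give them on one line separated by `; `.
[00] 8c 00 → 0x8c00
  opcode bits[15:11]=0x11: inc/R
  rd@[10:7]=0x8 ⇒ R8
[02] 59 00 → 0x5900
  opcode bits[15:11]=0xb: inv/R
  rd@[10:7]=0x2 ⇒ R2
[04] 3f fc → 0x3ffc
  opcode bits[15:11]=0x7: call/J
  imm@[10:0]=0x7fc (s11→-4) ⇒ $-4

inc R8; inv R2; call $-4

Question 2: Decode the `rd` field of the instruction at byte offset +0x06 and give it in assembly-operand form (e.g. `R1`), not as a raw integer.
R3

@+06  big-endian(99 b0) = 0x99b0
  opcode bits[15:11]=0x13: move/RR
  rd@[10:7]=0x3 ⇒ R3
  rs@[6:3]=0x6 ⇒ R6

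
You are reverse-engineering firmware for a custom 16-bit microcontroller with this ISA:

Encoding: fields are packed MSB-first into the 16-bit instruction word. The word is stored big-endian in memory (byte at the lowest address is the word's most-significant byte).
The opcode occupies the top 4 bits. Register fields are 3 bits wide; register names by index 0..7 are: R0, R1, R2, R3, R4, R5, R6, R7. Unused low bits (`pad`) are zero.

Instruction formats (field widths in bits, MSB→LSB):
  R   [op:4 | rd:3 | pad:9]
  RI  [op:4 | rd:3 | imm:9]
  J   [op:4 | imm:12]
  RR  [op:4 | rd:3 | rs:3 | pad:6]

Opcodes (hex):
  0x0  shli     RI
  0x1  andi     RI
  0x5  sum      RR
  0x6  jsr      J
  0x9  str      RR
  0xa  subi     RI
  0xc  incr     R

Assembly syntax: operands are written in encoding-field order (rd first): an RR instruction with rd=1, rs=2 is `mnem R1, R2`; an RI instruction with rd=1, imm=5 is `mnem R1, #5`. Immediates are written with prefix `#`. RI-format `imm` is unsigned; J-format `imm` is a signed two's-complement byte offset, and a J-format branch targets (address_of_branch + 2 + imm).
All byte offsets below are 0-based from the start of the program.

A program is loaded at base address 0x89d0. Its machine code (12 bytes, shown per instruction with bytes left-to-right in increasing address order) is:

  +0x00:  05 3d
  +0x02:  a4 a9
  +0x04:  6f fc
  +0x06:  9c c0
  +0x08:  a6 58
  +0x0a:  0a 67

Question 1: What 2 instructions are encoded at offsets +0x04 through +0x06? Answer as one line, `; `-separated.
@+04  big-endian(6f fc) = 0x6ffc
  top 4b → 0x6 → jsr [J]
  [11:0] imm=4092 (s12→-4) = #-4
@+06  big-endian(9c c0) = 0x9cc0
  top 4b → 0x9 → str [RR]
  [11:9] rd=6 = R6
  [8:6] rs=3 = R3

jsr #-4; str R6, R3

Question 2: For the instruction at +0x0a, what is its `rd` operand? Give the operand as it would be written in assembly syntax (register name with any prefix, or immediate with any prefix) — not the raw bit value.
off 0x0a: read 0a 67 as big → 0x0a67
  opcode bits[15:12]=0x0: shli/RI
  [11:9] rd=5 = R5
  [8:0] imm=103 = #103

R5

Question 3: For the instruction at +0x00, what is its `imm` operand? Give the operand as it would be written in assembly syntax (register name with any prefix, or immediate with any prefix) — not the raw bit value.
#317

+0x00: 05 3d ⇒ word 0x053d (big)
  op=0x053d>>12=0x0 ⇒ shli (RI)
  rd: (w>>9)&0x7=0x2 → R2
  imm: (w>>0)&0x1ff=0x13d → #317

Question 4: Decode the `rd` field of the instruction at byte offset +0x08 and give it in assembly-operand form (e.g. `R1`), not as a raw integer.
[08] a6 58 → 0xa658
  op=0xa658>>12=0xa ⇒ subi (RI)
  rd@[11:9]=0x3 ⇒ R3
  imm@[8:0]=0x58 ⇒ #88

R3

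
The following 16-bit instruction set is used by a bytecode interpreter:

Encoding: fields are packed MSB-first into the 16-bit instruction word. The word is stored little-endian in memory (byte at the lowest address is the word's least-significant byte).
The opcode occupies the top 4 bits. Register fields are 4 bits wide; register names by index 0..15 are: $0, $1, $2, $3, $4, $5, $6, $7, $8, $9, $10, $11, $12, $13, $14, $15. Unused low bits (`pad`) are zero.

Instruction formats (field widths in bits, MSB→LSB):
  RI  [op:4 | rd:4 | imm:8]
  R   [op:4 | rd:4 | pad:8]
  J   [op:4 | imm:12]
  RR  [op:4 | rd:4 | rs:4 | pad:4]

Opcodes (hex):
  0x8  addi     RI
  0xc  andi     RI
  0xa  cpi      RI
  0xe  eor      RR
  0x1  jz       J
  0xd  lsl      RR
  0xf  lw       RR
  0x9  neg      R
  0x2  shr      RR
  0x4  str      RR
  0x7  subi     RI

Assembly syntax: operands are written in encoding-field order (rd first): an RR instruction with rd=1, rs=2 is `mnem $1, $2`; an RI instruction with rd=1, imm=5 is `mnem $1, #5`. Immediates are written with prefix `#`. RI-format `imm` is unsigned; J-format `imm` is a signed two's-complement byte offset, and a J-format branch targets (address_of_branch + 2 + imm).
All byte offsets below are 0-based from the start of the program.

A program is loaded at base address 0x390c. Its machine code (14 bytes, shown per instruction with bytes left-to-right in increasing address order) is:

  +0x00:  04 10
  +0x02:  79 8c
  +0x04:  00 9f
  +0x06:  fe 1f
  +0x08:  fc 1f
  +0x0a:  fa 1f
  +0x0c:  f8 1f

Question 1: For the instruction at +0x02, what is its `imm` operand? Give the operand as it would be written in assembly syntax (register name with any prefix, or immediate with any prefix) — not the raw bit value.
@+02  little-endian(79 8c) = 0x8c79
  opcode bits[15:12]=0x8: addi/RI
  [11:8] rd=12 = $12
  [7:0] imm=121 = #121

#121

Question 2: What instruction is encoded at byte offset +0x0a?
jz #-6

+0x0a: fa 1f ⇒ word 0x1ffa (little)
  top 4b → 0x1 → jz [J]
  [11:0] imm=4090 (s12→-6) = #-6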